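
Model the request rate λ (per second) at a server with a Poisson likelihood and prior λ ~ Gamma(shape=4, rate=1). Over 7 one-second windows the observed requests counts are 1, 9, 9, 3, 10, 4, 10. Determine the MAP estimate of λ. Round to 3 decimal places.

Σxᵢ = 1+9+9+3+10+4+10 = 46, with n = 7.
Posterior ∝ λ^3e^(−1λ) · λ^46e^(−7λ) = λ^49e^(−8λ), i.e. Gamma(shape=50, rate=8).
The mode of a Gamma(a, b) with a ≥ 1 (shape–rate) is (a−1)/b = 49/8 ≈ 6.125.

λ̂_MAP = 6.125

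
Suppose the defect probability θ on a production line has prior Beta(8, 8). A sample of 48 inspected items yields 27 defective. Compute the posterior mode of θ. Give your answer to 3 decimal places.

Prior: Beta(8, 8).
Data: 27 successes in 48 trials. The binomial likelihood contributes θ^27(1−θ)^21, so the posterior is Beta(8+27, 8+21) = Beta(35, 29).
For Beta(a, b) with a, b > 1 the mode is (a−1)/(a+b−2) = 34/62 ≈ 0.548.

θ̂_MAP = 0.548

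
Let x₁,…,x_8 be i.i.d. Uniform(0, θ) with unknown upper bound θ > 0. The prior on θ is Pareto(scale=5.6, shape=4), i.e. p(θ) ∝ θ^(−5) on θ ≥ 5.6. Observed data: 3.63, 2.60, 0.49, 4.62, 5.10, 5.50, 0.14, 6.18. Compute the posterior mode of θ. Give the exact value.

The Uniform(0, θ) likelihood is θ^(−n) for θ ≥ max(xᵢ), zero otherwise. Here max(xᵢ) = 6.18.
Posterior ∝ θ^(−5) · θ^(−8) = θ^(−13) on θ ≥ max(5.6, 6.18) = 6.18.
This density is strictly decreasing in θ, so the posterior mode lies at the lower boundary of the support.

θ̂_MAP = 6.18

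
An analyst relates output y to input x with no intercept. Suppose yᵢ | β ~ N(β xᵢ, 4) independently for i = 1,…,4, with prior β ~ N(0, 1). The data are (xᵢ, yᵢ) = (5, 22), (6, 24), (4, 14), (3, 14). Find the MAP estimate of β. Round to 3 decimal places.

β̂_MAP = 3.911

log p(β | y) = −Σ(yᵢ − βxᵢ)²/(2·4) − β²/(2·1) + const.
Setting the derivative to zero: Σxᵢ(yᵢ − βxᵢ)/4 − β/1 = 0, so β = Σxᵢyᵢ / (Σxᵢ² + σ²/τ²).
Σxᵢyᵢ = 5·22 + 6·24 + 4·14 + 3·14 = 352; Σxᵢ² = 86; σ²/τ² = 4.
β̂_MAP = 352 / (86 + 4) = 352/90 ≈ 3.911.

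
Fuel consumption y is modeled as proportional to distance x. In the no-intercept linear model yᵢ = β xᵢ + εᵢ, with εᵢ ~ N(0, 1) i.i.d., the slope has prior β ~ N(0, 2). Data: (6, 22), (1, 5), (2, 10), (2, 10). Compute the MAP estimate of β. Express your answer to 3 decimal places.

β̂_MAP = 3.890

log p(β | y) = −Σ(yᵢ − βxᵢ)²/(2·1) − β²/(2·2) + const.
Setting the derivative to zero: Σxᵢ(yᵢ − βxᵢ)/1 − β/2 = 0, so β = Σxᵢyᵢ / (Σxᵢ² + σ²/τ²).
Σxᵢyᵢ = 6·22 + 1·5 + 2·10 + 2·10 = 177; Σxᵢ² = 45; σ²/τ² = 0.5.
β̂_MAP = 177 / (45 + 0.5) = 177/45.5 ≈ 3.890.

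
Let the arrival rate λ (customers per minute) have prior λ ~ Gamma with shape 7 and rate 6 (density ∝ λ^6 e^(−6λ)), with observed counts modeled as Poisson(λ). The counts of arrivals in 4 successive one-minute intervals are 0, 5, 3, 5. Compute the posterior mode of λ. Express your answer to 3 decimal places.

λ̂_MAP = 1.900

Σxᵢ = 0+5+3+5 = 13, with n = 4.
Posterior ∝ λ^6e^(−6λ) · λ^13e^(−4λ) = λ^19e^(−10λ), i.e. Gamma(shape=20, rate=10).
The mode of a Gamma(a, b) with a ≥ 1 (shape–rate) is (a−1)/b = 19/10 ≈ 1.900.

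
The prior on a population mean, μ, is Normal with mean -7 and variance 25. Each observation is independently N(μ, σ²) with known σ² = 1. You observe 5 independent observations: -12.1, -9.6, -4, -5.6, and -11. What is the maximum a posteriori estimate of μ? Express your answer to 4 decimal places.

n = 5; x̄ = ((-12.1) + (-9.6) + (-4) + (-5.6) + (-11))/5 = -42.3/5 = -8.46.
For a Normal prior and Normal likelihood with known variance, the posterior is Normal; its mode equals its mean, the precision-weighted average.
Prior precision 1/σ₀² = 1/25 = 0.04; data precision n/σ² = 5/1 = 5.
μ̂ = (0.04·(-7) + 5·(-8.46)) / (0.04 + 5) = (-42.58)/5.04 = -2129/252 ≈ -8.4484.

μ̂_MAP = -8.4484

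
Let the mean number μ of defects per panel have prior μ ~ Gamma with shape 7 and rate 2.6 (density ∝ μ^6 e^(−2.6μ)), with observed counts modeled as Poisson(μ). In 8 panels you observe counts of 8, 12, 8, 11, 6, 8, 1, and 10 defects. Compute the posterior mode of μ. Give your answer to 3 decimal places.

μ̂_MAP = 6.604

Σxᵢ = 8+12+8+11+6+8+1+10 = 64, with n = 8.
Posterior ∝ μ^6e^(−2.6μ) · μ^64e^(−8μ) = μ^70e^(−10.6μ), i.e. Gamma(shape=71, rate=10.6).
The mode of a Gamma(a, b) with a ≥ 1 (shape–rate) is (a−1)/b = 70/10.6 ≈ 6.604.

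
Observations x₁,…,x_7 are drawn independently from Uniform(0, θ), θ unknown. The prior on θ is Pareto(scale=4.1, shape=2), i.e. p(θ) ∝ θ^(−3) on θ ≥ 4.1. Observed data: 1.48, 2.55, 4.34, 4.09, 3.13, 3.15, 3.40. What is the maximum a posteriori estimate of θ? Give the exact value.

The Uniform(0, θ) likelihood is θ^(−n) for θ ≥ max(xᵢ), zero otherwise. Here max(xᵢ) = 4.34.
Posterior ∝ θ^(−3) · θ^(−7) = θ^(−10) on θ ≥ max(4.1, 4.34) = 4.34.
This density is strictly decreasing in θ, so the posterior mode lies at the lower boundary of the support.

θ̂_MAP = 4.34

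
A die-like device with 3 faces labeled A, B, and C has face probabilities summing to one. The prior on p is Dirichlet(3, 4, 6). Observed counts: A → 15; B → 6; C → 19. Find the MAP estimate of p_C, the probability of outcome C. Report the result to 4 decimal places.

MAP estimate of p_C = 0.4800

The posterior is Dirichlet(αᵢ + nᵢ) = Dirichlet(18, 10, 25).
For a Dirichlet(a₁,…,a_K) with all aᵢ > 1, the mode has j-th component (aⱼ − 1)/(Σaᵢ − K).
Here Σaᵢ = 53 and K = 3, so p_C = (25 − 1)/(53 − 3) = 24/50 ≈ 0.4800.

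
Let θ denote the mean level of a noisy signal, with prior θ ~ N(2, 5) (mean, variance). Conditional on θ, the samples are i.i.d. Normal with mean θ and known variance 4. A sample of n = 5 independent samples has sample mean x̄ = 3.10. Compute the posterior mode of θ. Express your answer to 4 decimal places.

θ̂_MAP = 2.9483

n = 5, x̄ = 3.10.
For a Normal prior and Normal likelihood with known variance, the posterior is Normal; its mode equals its mean, the precision-weighted average.
Prior precision 1/σ₀² = 1/5 = 0.2; data precision n/σ² = 5/4 = 1.25.
θ̂ = (0.2·2 + 1.25·3.1) / (0.2 + 1.25) = 4.275/1.45 = 171/58 ≈ 2.9483.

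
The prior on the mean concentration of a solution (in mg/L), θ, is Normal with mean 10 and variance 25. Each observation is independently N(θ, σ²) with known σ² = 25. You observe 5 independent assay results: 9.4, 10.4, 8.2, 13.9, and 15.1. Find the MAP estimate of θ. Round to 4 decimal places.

n = 5; x̄ = (9.4 + 10.4 + 8.2 + 13.9 + 15.1)/5 = 57/5 = 11.4.
For a Normal prior and Normal likelihood with known variance, the posterior is Normal; its mode equals its mean, the precision-weighted average.
Prior precision 1/σ₀² = 1/25 = 0.04; data precision n/σ² = 5/25 = 0.2.
θ̂ = (0.04·10 + 0.2·11.4) / (0.04 + 0.2) = 2.68/0.24 = 67/6 ≈ 11.1667.

θ̂_MAP = 11.1667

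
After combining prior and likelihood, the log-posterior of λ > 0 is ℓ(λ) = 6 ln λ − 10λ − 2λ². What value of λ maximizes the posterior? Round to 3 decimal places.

λ̂_MAP = 0.500

ℓ'(λ) = 6/λ − 10 − 4λ. Setting this to zero and multiplying by λ: 4λ² + 10λ − 6 = 0.
λ = (−10 + √(10² + 4·4·6)) / (2·4) = (−10 + √196) / 8 = (−10 + 14)/8 = 1/2.
ℓ''(λ) = −6/λ² − 4 < 0, confirming a maximum.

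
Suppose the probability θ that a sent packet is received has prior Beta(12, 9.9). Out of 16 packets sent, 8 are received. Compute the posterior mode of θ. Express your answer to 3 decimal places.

Prior: Beta(12, 9.9).
Data: 8 successes in 16 trials. The binomial likelihood contributes θ^8(1−θ)^8, so the posterior is Beta(12+8, 9.9+8) = Beta(20, 17.9).
For Beta(a, b) with a, b > 1 the mode is (a−1)/(a+b−2) = 19/35.9 ≈ 0.529.

θ̂_MAP = 0.529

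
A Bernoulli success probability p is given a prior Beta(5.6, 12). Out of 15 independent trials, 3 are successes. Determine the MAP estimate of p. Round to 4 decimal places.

p̂_MAP = 0.2484

Prior: Beta(5.6, 12).
Data: 3 successes in 15 trials. The binomial likelihood contributes p^3(1−p)^12, so the posterior is Beta(5.6+3, 12+12) = Beta(8.6, 24).
For Beta(a, b) with a, b > 1 the mode is (a−1)/(a+b−2) = 7.6/30.6 ≈ 0.2484.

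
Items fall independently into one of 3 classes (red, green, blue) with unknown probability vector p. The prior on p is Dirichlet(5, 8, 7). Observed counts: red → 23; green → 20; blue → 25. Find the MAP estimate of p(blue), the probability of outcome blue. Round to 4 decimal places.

MAP estimate of p(blue) = 0.3647

The posterior is Dirichlet(αᵢ + nᵢ) = Dirichlet(28, 28, 32).
For a Dirichlet(a₁,…,a_K) with all aᵢ > 1, the mode has j-th component (aⱼ − 1)/(Σaᵢ − K).
Here Σaᵢ = 88 and K = 3, so p(blue) = (32 − 1)/(88 − 3) = 31/85 ≈ 0.3647.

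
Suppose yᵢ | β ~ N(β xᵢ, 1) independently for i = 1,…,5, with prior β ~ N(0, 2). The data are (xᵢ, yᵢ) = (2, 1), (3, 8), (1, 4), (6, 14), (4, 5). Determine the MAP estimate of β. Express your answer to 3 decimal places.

β̂_MAP = 2.015

log p(β | y) = −Σ(yᵢ − βxᵢ)²/(2·1) − β²/(2·2) + const.
Setting the derivative to zero: Σxᵢ(yᵢ − βxᵢ)/1 − β/2 = 0, so β = Σxᵢyᵢ / (Σxᵢ² + σ²/τ²).
Σxᵢyᵢ = 2·1 + 3·8 + 1·4 + 6·14 + 4·5 = 134; Σxᵢ² = 66; σ²/τ² = 0.5.
β̂_MAP = 134 / (66 + 0.5) = 134/66.5 ≈ 2.015.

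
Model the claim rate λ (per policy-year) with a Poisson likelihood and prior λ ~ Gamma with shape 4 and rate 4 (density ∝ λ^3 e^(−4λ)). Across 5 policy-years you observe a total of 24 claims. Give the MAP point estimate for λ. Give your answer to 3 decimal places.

λ̂_MAP = 3.000

Σxᵢ = 24, n = 5.
Posterior ∝ λ^3e^(−4λ) · λ^24e^(−5λ) = λ^27e^(−9λ), i.e. Gamma(shape=28, rate=9).
The mode of a Gamma(a, b) with a ≥ 1 (shape–rate) is (a−1)/b = 27/9 ≈ 3.000.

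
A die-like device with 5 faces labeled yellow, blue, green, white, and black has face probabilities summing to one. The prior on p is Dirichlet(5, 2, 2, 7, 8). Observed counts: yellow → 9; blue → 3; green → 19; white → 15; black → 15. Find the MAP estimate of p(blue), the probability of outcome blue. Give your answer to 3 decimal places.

The posterior is Dirichlet(αᵢ + nᵢ) = Dirichlet(14, 5, 21, 22, 23).
For a Dirichlet(a₁,…,a_K) with all aᵢ > 1, the mode has j-th component (aⱼ − 1)/(Σaᵢ − K).
Here Σaᵢ = 85 and K = 5, so p(blue) = (5 − 1)/(85 − 5) = 4/80 ≈ 0.050.

MAP estimate of p(blue) = 0.050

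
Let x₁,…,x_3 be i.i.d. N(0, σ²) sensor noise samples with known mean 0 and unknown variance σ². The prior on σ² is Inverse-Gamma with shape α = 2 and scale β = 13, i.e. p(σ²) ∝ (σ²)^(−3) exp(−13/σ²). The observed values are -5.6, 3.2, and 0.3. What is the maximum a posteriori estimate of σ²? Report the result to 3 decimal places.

Sum of squared deviations about the known mean: SS = (-5.6−0)² + (3.2−0)² + (0.3−0)² = 41.69.
The Normal likelihood contributes (σ²)^(−n/2) exp(−SS/(2σ²)), so the posterior is Inverse-Gamma(α + n/2, β + SS/2) = Inverse-Gamma(3.5, 33.845).
The mode of Inverse-Gamma(a, b) is b/(a+1) = 33.845/4.5 ≈ 7.521.

σ̂²_MAP = 7.521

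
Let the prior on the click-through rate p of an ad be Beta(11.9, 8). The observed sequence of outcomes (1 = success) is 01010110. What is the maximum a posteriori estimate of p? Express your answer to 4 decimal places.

Prior: Beta(11.9, 8).
Data: 4 successes in 8 trials (from the sequence). The binomial likelihood contributes p^4(1−p)^4, so the posterior is Beta(11.9+4, 8+4) = Beta(15.9, 12).
For Beta(a, b) with a, b > 1 the mode is (a−1)/(a+b−2) = 14.9/25.9 ≈ 0.5753.

p̂_MAP = 0.5753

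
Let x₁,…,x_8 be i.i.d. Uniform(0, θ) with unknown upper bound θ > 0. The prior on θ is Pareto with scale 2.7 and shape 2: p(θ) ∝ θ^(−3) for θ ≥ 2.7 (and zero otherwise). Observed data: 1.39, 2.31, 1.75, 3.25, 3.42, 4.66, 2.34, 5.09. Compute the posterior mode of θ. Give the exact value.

The Uniform(0, θ) likelihood is θ^(−n) for θ ≥ max(xᵢ), zero otherwise. Here max(xᵢ) = 5.09.
Posterior ∝ θ^(−3) · θ^(−8) = θ^(−11) on θ ≥ max(2.7, 5.09) = 5.09.
This density is strictly decreasing in θ, so the posterior mode lies at the lower boundary of the support.

θ̂_MAP = 5.09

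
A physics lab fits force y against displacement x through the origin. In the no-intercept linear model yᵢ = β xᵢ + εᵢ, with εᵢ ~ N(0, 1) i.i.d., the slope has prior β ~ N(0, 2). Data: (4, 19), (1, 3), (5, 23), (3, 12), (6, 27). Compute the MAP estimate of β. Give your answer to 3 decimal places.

β̂_MAP = 4.480

log p(β | y) = −Σ(yᵢ − βxᵢ)²/(2·1) − β²/(2·2) + const.
Setting the derivative to zero: Σxᵢ(yᵢ − βxᵢ)/1 − β/2 = 0, so β = Σxᵢyᵢ / (Σxᵢ² + σ²/τ²).
Σxᵢyᵢ = 4·19 + 1·3 + 5·23 + 3·12 + 6·27 = 392; Σxᵢ² = 87; σ²/τ² = 0.5.
β̂_MAP = 392 / (87 + 0.5) = 392/87.5 ≈ 4.480.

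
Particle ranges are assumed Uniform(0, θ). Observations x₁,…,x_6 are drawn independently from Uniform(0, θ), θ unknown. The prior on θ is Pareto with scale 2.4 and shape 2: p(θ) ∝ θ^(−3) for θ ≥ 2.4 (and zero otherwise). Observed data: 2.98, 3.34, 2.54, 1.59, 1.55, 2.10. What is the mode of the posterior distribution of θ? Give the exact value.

The Uniform(0, θ) likelihood is θ^(−n) for θ ≥ max(xᵢ), zero otherwise. Here max(xᵢ) = 3.34.
Posterior ∝ θ^(−3) · θ^(−6) = θ^(−9) on θ ≥ max(2.4, 3.34) = 3.34.
This density is strictly decreasing in θ, so the posterior mode lies at the lower boundary of the support.

θ̂_MAP = 3.34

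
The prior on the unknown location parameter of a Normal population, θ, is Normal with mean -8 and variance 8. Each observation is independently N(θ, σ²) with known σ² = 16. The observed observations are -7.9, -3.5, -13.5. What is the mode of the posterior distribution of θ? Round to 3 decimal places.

θ̂_MAP = -8.180

n = 3; x̄ = ((-7.9) + (-3.5) + (-13.5))/3 = -24.9/3 = -8.3.
For a Normal prior and Normal likelihood with known variance, the posterior is Normal; its mode equals its mean, the precision-weighted average.
Prior precision 1/σ₀² = 1/8 = 0.125; data precision n/σ² = 3/16 = 0.1875.
θ̂ = (0.125·(-8) + 0.1875·(-8.3)) / (0.125 + 0.1875) = (-2.55625)/0.3125 = -8.180.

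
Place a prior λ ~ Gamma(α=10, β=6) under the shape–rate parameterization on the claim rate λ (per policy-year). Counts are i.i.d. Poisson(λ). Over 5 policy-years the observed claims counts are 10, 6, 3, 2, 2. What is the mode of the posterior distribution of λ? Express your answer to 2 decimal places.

Σxᵢ = 10+6+3+2+2 = 23, with n = 5.
Posterior ∝ λ^9e^(−6λ) · λ^23e^(−5λ) = λ^32e^(−11λ), i.e. Gamma(shape=33, rate=11).
The mode of a Gamma(a, b) with a ≥ 1 (shape–rate) is (a−1)/b = 32/11 ≈ 2.91.

λ̂_MAP = 2.91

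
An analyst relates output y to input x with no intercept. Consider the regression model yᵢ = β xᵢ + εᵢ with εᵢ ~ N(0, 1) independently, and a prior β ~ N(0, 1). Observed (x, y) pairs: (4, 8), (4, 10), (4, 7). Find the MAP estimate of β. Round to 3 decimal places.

β̂_MAP = 2.041

log p(β | y) = −Σ(yᵢ − βxᵢ)²/(2·1) − β²/(2·1) + const.
Setting the derivative to zero: Σxᵢ(yᵢ − βxᵢ)/1 − β/1 = 0, so β = Σxᵢyᵢ / (Σxᵢ² + σ²/τ²).
Σxᵢyᵢ = 4·8 + 4·10 + 4·7 = 100; Σxᵢ² = 48; σ²/τ² = 1.
β̂_MAP = 100 / (48 + 1) = 100/49 ≈ 2.041.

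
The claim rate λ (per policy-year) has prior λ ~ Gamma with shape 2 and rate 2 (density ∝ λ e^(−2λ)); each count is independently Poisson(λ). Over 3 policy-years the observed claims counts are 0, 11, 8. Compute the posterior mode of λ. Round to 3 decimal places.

λ̂_MAP = 4.000

Σxᵢ = 0+11+8 = 19, with n = 3.
Posterior ∝ λe^(−2λ) · λ^19e^(−3λ) = λ^20e^(−5λ), i.e. Gamma(shape=21, rate=5).
The mode of a Gamma(a, b) with a ≥ 1 (shape–rate) is (a−1)/b = 20/5 ≈ 4.000.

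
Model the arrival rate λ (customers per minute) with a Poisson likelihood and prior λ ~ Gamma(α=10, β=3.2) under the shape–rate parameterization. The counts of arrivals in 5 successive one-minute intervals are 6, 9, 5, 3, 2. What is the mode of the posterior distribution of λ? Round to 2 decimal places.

λ̂_MAP = 4.15

Σxᵢ = 6+9+5+3+2 = 25, with n = 5.
Posterior ∝ λ^9e^(−3.2λ) · λ^25e^(−5λ) = λ^34e^(−8.2λ), i.e. Gamma(shape=35, rate=8.2).
The mode of a Gamma(a, b) with a ≥ 1 (shape–rate) is (a−1)/b = 34/8.2 ≈ 4.15.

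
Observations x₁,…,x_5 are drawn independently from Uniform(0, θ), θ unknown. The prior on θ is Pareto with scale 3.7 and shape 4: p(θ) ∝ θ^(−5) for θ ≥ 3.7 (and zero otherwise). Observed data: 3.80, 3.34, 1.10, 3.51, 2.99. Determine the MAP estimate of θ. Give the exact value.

θ̂_MAP = 3.80

The Uniform(0, θ) likelihood is θ^(−n) for θ ≥ max(xᵢ), zero otherwise. Here max(xᵢ) = 3.80.
Posterior ∝ θ^(−5) · θ^(−5) = θ^(−10) on θ ≥ max(3.7, 3.80) = 3.80.
This density is strictly decreasing in θ, so the posterior mode lies at the lower boundary of the support.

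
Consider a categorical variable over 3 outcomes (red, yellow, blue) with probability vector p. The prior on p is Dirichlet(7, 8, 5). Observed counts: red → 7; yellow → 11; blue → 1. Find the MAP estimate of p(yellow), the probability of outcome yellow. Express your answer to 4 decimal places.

The posterior is Dirichlet(αᵢ + nᵢ) = Dirichlet(14, 19, 6).
For a Dirichlet(a₁,…,a_K) with all aᵢ > 1, the mode has j-th component (aⱼ − 1)/(Σaᵢ − K).
Here Σaᵢ = 39 and K = 3, so p(yellow) = (19 − 1)/(39 − 3) = 18/36 ≈ 0.5000.

MAP estimate of p(yellow) = 0.5000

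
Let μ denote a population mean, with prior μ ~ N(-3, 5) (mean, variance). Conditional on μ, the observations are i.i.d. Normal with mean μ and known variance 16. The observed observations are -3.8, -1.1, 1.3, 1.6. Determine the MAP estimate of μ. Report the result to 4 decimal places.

μ̂_MAP = -1.6111

n = 4; x̄ = ((-3.8) + (-1.1) + 1.3 + 1.6)/4 = -2/4 = -0.5.
For a Normal prior and Normal likelihood with known variance, the posterior is Normal; its mode equals its mean, the precision-weighted average.
Prior precision 1/σ₀² = 1/5 = 0.2; data precision n/σ² = 4/16 = 0.25.
μ̂ = (0.2·(-3) + 0.25·(-0.5)) / (0.2 + 0.25) = (-0.725)/0.45 = -29/18 ≈ -1.6111.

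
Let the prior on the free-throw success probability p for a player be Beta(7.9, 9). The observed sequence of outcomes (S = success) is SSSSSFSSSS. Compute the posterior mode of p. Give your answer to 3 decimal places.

p̂_MAP = 0.639

Prior: Beta(7.9, 9).
Data: 9 successes in 10 trials (from the sequence). The binomial likelihood contributes p^9(1−p)^1, so the posterior is Beta(7.9+9, 9+1) = Beta(16.9, 10).
For Beta(a, b) with a, b > 1 the mode is (a−1)/(a+b−2) = 15.9/24.9 ≈ 0.639.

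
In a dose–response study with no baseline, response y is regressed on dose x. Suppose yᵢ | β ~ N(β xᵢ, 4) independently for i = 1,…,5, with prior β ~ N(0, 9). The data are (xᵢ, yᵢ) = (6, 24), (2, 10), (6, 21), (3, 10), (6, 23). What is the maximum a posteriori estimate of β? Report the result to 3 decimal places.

β̂_MAP = 3.771

log p(β | y) = −Σ(yᵢ − βxᵢ)²/(2·4) − β²/(2·9) + const.
Setting the derivative to zero: Σxᵢ(yᵢ − βxᵢ)/4 − β/9 = 0, so β = Σxᵢyᵢ / (Σxᵢ² + σ²/τ²).
Σxᵢyᵢ = 6·24 + 2·10 + 6·21 + 3·10 + 6·23 = 458; Σxᵢ² = 121; σ²/τ² = 4/9.
β̂_MAP = 458 / (121 + 4/9) = 458/(1093/9) = 4122/1093 ≈ 3.771.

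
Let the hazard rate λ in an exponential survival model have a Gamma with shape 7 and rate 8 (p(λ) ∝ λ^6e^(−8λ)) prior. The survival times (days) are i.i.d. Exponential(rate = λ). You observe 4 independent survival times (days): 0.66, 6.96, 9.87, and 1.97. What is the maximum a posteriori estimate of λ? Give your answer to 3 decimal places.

λ̂_MAP = 0.364

The Exponential(rate=λ) likelihood is ∝ λ^n e^(−λΣtᵢ). Here n = 4 and Σtᵢ = 0.66 + 6.96 + 9.87 + 1.97 = 19.46.
Posterior ∝ λ^6e^(−8λ) · λ^4e^(−19.46λ) = λ^10e^(−27.46λ), i.e. Gamma(11, 27.46).
Mode = (a−1)/b = 10/27.46 ≈ 0.364.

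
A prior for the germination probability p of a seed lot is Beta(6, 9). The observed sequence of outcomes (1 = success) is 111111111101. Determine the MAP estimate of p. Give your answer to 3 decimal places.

Prior: Beta(6, 9).
Data: 11 successes in 12 trials (from the sequence). The binomial likelihood contributes p^11(1−p)^1, so the posterior is Beta(6+11, 9+1) = Beta(17, 10).
For Beta(a, b) with a, b > 1 the mode is (a−1)/(a+b−2) = 16/25 ≈ 0.640.

p̂_MAP = 0.640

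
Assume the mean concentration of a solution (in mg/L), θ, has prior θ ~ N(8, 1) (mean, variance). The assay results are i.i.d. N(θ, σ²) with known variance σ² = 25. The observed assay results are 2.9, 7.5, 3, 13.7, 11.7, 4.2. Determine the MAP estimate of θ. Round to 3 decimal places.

θ̂_MAP = 7.839

n = 6; x̄ = (2.9 + 7.5 + 3 + 13.7 + 11.7 + 4.2)/6 = 43/6 = 43/6 ≈ 7.1667.
For a Normal prior and Normal likelihood with known variance, the posterior is Normal; its mode equals its mean, the precision-weighted average.
Prior precision 1/σ₀² = 1/1 = 1; data precision n/σ² = 6/25 = 0.24.
θ̂ = (1·8 + 0.24·(43/6)) / (1 + 0.24) = 9.72/1.24 = 243/31 ≈ 7.839.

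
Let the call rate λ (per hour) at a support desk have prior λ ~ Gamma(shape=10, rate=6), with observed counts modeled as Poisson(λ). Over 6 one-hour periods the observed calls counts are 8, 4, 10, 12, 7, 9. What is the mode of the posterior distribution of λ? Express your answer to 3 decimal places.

Σxᵢ = 8+4+10+12+7+9 = 50, with n = 6.
Posterior ∝ λ^9e^(−6λ) · λ^50e^(−6λ) = λ^59e^(−12λ), i.e. Gamma(shape=60, rate=12).
The mode of a Gamma(a, b) with a ≥ 1 (shape–rate) is (a−1)/b = 59/12 ≈ 4.917.

λ̂_MAP = 4.917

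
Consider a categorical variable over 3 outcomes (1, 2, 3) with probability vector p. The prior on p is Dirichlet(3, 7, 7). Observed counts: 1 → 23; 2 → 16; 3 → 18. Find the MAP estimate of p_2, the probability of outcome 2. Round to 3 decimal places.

MAP estimate: 0.310

The posterior is Dirichlet(αᵢ + nᵢ) = Dirichlet(26, 23, 25).
For a Dirichlet(a₁,…,a_K) with all aᵢ > 1, the mode has j-th component (aⱼ − 1)/(Σaᵢ − K).
Here Σaᵢ = 74 and K = 3, so p_2 = (23 − 1)/(74 − 3) = 22/71 ≈ 0.310.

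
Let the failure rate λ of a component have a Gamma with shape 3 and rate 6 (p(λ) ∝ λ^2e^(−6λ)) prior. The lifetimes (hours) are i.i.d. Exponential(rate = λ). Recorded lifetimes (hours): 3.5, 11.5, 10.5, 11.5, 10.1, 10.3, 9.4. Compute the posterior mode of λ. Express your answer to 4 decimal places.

The Exponential(rate=λ) likelihood is ∝ λ^n e^(−λΣtᵢ). Here n = 7 and Σtᵢ = 3.5 + 11.5 + 10.5 + 11.5 + 10.1 + 10.3 + 9.4 = 66.8.
Posterior ∝ λ^2e^(−6λ) · λ^7e^(−66.8λ) = λ^9e^(−72.8λ), i.e. Gamma(10, 72.8).
Mode = (a−1)/b = 9/72.8 ≈ 0.1236.

λ̂_MAP = 0.1236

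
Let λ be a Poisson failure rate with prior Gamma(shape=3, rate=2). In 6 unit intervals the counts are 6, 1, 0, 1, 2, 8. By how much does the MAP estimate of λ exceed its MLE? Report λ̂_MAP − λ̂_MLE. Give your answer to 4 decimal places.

MAP − MLE = -0.5000

Σxᵢ = 18. Posterior is Gamma(21, 8); MAP = (21−1)/8 = 20/8 ≈ 2.50000.
MLE = x̄ = 18/6 ≈ 3.00000.
Difference = 20/8 − 18/6 = -1/2 ≈ -0.5000.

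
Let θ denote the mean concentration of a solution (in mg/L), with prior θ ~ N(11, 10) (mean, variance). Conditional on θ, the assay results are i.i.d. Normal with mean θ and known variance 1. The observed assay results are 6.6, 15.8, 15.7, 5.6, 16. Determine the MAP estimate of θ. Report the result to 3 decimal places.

θ̂_MAP = 11.922

n = 5; x̄ = (6.6 + 15.8 + 15.7 + 5.6 + 16)/5 = 59.7/5 = 11.94.
For a Normal prior and Normal likelihood with known variance, the posterior is Normal; its mode equals its mean, the precision-weighted average.
Prior precision 1/σ₀² = 1/10 = 0.1; data precision n/σ² = 5/1 = 5.
θ̂ = (0.1·11 + 5·11.94) / (0.1 + 5) = 60.8/5.1 = 608/51 ≈ 11.922.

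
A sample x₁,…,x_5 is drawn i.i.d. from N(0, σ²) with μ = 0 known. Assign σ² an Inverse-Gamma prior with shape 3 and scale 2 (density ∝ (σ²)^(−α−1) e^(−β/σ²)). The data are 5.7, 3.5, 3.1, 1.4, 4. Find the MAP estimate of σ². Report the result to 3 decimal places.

σ̂²_MAP = 5.870

Sum of squared deviations about the known mean: SS = (5.7−0)² + (3.5−0)² + (3.1−0)² + (1.4−0)² + (4−0)² = 72.31.
The Normal likelihood contributes (σ²)^(−n/2) exp(−SS/(2σ²)), so the posterior is Inverse-Gamma(α + n/2, β + SS/2) = Inverse-Gamma(5.5, 38.155).
The mode of Inverse-Gamma(a, b) is b/(a+1) = 38.155/6.5 ≈ 5.870.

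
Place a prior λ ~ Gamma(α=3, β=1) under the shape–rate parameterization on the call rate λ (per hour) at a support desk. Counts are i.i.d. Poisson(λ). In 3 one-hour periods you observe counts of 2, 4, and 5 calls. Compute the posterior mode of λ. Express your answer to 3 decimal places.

λ̂_MAP = 3.250

Σxᵢ = 2+4+5 = 11, with n = 3.
Posterior ∝ λ^2e^(−1λ) · λ^11e^(−3λ) = λ^13e^(−4λ), i.e. Gamma(shape=14, rate=4).
The mode of a Gamma(a, b) with a ≥ 1 (shape–rate) is (a−1)/b = 13/4 ≈ 3.250.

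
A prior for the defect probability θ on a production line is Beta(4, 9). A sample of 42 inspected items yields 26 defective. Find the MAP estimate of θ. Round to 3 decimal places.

θ̂_MAP = 0.547

Prior: Beta(4, 9).
Data: 26 successes in 42 trials. The binomial likelihood contributes θ^26(1−θ)^16, so the posterior is Beta(4+26, 9+16) = Beta(30, 25).
For Beta(a, b) with a, b > 1 the mode is (a−1)/(a+b−2) = 29/53 ≈ 0.547.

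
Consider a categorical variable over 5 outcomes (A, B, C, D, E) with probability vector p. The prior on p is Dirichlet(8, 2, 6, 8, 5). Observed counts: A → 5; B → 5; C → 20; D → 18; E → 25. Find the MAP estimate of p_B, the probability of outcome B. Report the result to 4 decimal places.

MAP estimate of p_B = 0.0619

The posterior is Dirichlet(αᵢ + nᵢ) = Dirichlet(13, 7, 26, 26, 30).
For a Dirichlet(a₁,…,a_K) with all aᵢ > 1, the mode has j-th component (aⱼ − 1)/(Σaᵢ − K).
Here Σaᵢ = 102 and K = 5, so p_B = (7 − 1)/(102 − 5) = 6/97 ≈ 0.0619.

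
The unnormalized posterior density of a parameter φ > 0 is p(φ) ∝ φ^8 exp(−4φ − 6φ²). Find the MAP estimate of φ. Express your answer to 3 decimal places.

ℓ'(φ) = 8/φ − 4 − 12φ. Setting this to zero and multiplying by φ: 12φ² + 4φ − 8 = 0.
φ = (−4 + √(4² + 4·12·8)) / (2·12) = (−4 + √400) / 24 = (−4 + 20)/24 = 2/3.
ℓ''(φ) = −8/φ² − 12 < 0, confirming a maximum.

φ̂_MAP = 0.667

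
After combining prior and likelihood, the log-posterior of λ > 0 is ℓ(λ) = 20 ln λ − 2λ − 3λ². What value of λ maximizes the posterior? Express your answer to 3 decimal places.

ℓ'(λ) = 20/λ − 2 − 6λ. Setting this to zero and multiplying by λ: 6λ² + 2λ − 20 = 0.
λ = (−2 + √(2² + 4·6·20)) / (2·6) = (−2 + √484) / 12 = (−2 + 22)/12 = 5/3.
ℓ''(λ) = −20/λ² − 6 < 0, confirming a maximum.

λ̂_MAP = 1.667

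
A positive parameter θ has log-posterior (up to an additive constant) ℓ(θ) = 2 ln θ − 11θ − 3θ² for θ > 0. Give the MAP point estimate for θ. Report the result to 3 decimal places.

ℓ'(θ) = 2/θ − 11 − 6θ. Setting this to zero and multiplying by θ: 6θ² + 11θ − 2 = 0.
θ = (−11 + √(11² + 4·6·2)) / (2·6) = (−11 + √169) / 12 = (−11 + 13)/12 = 1/6.
ℓ''(θ) = −2/θ² − 6 < 0, confirming a maximum.

θ̂_MAP = 0.167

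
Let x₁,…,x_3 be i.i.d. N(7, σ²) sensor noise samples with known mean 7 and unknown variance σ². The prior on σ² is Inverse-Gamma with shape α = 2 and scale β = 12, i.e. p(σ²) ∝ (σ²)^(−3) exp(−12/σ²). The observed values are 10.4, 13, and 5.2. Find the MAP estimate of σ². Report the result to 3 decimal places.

Sum of squared deviations about the known mean: SS = (10.4−7)² + (13−7)² + (5.2−7)² = 50.8.
The Normal likelihood contributes (σ²)^(−n/2) exp(−SS/(2σ²)), so the posterior is Inverse-Gamma(α + n/2, β + SS/2) = Inverse-Gamma(3.5, 37.4).
The mode of Inverse-Gamma(a, b) is b/(a+1) = 37.4/4.5 ≈ 8.311.

σ̂²_MAP = 8.311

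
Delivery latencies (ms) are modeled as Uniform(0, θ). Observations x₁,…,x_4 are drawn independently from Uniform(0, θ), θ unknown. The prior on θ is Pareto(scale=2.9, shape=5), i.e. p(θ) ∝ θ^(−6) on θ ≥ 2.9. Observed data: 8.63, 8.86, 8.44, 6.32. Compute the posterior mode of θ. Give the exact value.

θ̂_MAP = 8.86

The Uniform(0, θ) likelihood is θ^(−n) for θ ≥ max(xᵢ), zero otherwise. Here max(xᵢ) = 8.86.
Posterior ∝ θ^(−6) · θ^(−4) = θ^(−10) on θ ≥ max(2.9, 8.86) = 8.86.
This density is strictly decreasing in θ, so the posterior mode lies at the lower boundary of the support.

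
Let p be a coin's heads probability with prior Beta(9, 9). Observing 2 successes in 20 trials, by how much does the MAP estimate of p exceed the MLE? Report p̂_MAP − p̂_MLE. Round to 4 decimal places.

MAP − MLE = 0.1778

Posterior is Beta(11, 27); MAP = (11−1)/(38−2) = 10/36 ≈ 0.27778.
MLE ignores the prior: p̂_MLE = k/n = 2/20 ≈ 0.10000.
Difference = 10/36 − 2/20 = 8/45 ≈ 0.1778.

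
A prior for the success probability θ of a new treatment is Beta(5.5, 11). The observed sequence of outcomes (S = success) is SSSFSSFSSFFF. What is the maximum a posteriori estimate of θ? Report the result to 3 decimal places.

Prior: Beta(5.5, 11).
Data: 7 successes in 12 trials (from the sequence). The binomial likelihood contributes θ^7(1−θ)^5, so the posterior is Beta(5.5+7, 11+5) = Beta(12.5, 16).
For Beta(a, b) with a, b > 1 the mode is (a−1)/(a+b−2) = 11.5/26.5 ≈ 0.434.

θ̂_MAP = 0.434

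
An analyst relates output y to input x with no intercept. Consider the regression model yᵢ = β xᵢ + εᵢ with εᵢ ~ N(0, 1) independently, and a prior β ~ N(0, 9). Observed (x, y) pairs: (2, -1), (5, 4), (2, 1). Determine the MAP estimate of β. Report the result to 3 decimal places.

log p(β | y) = −Σ(yᵢ − βxᵢ)²/(2·1) − β²/(2·9) + const.
Setting the derivative to zero: Σxᵢ(yᵢ − βxᵢ)/1 − β/9 = 0, so β = Σxᵢyᵢ / (Σxᵢ² + σ²/τ²).
Σxᵢyᵢ = 2·(-1) + 5·4 + 2·1 = 20; Σxᵢ² = 33; σ²/τ² = 1/9.
β̂_MAP = 20 / (33 + 1/9) = 20/(298/9) = 90/149 ≈ 0.604.

β̂_MAP = 0.604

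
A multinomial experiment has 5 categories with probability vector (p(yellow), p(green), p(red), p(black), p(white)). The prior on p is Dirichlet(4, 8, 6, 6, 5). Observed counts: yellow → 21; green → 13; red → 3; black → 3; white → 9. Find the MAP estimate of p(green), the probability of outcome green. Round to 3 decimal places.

The posterior is Dirichlet(αᵢ + nᵢ) = Dirichlet(25, 21, 9, 9, 14).
For a Dirichlet(a₁,…,a_K) with all aᵢ > 1, the mode has j-th component (aⱼ − 1)/(Σaᵢ − K).
Here Σaᵢ = 78 and K = 5, so p(green) = (21 − 1)/(78 − 5) = 20/73 ≈ 0.274.

MAP estimate of p(green) = 0.274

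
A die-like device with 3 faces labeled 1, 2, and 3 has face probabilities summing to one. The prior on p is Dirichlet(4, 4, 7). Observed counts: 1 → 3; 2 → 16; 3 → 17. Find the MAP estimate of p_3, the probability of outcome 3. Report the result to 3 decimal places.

The posterior is Dirichlet(αᵢ + nᵢ) = Dirichlet(7, 20, 24).
For a Dirichlet(a₁,…,a_K) with all aᵢ > 1, the mode has j-th component (aⱼ − 1)/(Σaᵢ − K).
Here Σaᵢ = 51 and K = 3, so p_3 = (24 − 1)/(51 − 3) = 23/48 ≈ 0.479.

MAP estimate: 0.479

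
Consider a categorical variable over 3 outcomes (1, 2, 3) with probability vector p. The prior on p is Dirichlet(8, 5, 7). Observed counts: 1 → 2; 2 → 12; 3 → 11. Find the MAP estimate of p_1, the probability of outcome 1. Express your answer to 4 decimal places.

MAP estimate: 0.2143

The posterior is Dirichlet(αᵢ + nᵢ) = Dirichlet(10, 17, 18).
For a Dirichlet(a₁,…,a_K) with all aᵢ > 1, the mode has j-th component (aⱼ − 1)/(Σaᵢ − K).
Here Σaᵢ = 45 and K = 3, so p_1 = (10 − 1)/(45 − 3) = 9/42 ≈ 0.2143.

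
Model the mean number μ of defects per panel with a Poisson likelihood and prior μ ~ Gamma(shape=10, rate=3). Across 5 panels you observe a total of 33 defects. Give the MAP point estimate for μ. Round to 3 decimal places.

Σxᵢ = 33, n = 5.
Posterior ∝ μ^9e^(−3μ) · μ^33e^(−5μ) = μ^42e^(−8μ), i.e. Gamma(shape=43, rate=8).
The mode of a Gamma(a, b) with a ≥ 1 (shape–rate) is (a−1)/b = 42/8 ≈ 5.250.

μ̂_MAP = 5.250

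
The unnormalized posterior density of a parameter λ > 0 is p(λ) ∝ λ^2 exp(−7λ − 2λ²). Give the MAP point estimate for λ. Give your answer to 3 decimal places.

ℓ'(λ) = 2/λ − 7 − 4λ. Setting this to zero and multiplying by λ: 4λ² + 7λ − 2 = 0.
λ = (−7 + √(7² + 4·4·2)) / (2·4) = (−7 + √81) / 8 = (−7 + 9)/8 = 1/4.
ℓ''(λ) = −2/λ² − 4 < 0, confirming a maximum.

λ̂_MAP = 0.250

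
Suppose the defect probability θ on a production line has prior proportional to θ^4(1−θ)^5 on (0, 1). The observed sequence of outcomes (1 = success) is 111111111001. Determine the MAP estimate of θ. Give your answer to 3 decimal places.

The prior density ∝ θ^4(1−θ)^5 is the kernel of Beta(5, 6).
Data: 10 successes in 12 trials (from the sequence). The binomial likelihood contributes θ^10(1−θ)^2, so the posterior is Beta(5+10, 6+2) = Beta(15, 8).
For Beta(a, b) with a, b > 1 the mode is (a−1)/(a+b−2) = 14/21 ≈ 0.667.

θ̂_MAP = 0.667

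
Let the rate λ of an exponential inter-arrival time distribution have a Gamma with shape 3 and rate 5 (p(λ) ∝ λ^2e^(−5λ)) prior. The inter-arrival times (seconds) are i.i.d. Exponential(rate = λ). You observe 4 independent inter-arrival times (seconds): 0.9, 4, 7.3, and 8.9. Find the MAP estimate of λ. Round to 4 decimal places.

λ̂_MAP = 0.2299

The Exponential(rate=λ) likelihood is ∝ λ^n e^(−λΣtᵢ). Here n = 4 and Σtᵢ = 0.9 + 4 + 7.3 + 8.9 = 21.1.
Posterior ∝ λ^2e^(−5λ) · λ^4e^(−21.1λ) = λ^6e^(−26.1λ), i.e. Gamma(7, 26.1).
Mode = (a−1)/b = 6/26.1 ≈ 0.2299.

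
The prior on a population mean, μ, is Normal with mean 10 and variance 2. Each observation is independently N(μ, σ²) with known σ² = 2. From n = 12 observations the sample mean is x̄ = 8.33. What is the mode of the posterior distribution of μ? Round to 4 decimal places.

n = 12, x̄ = 8.33.
For a Normal prior and Normal likelihood with known variance, the posterior is Normal; its mode equals its mean, the precision-weighted average.
Prior precision 1/σ₀² = 1/2 = 0.5; data precision n/σ² = 12/2 = 6.
μ̂ = (0.5·10 + 6·8.33) / (0.5 + 6) = 54.98/6.5 = 2749/325 ≈ 8.4585.

μ̂_MAP = 8.4585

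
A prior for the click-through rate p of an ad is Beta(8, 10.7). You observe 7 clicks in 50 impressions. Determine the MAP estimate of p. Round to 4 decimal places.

p̂_MAP = 0.2099

Prior: Beta(8, 10.7).
Data: 7 successes in 50 trials. The binomial likelihood contributes p^7(1−p)^43, so the posterior is Beta(8+7, 10.7+43) = Beta(15, 53.7).
For Beta(a, b) with a, b > 1 the mode is (a−1)/(a+b−2) = 14/66.7 ≈ 0.2099.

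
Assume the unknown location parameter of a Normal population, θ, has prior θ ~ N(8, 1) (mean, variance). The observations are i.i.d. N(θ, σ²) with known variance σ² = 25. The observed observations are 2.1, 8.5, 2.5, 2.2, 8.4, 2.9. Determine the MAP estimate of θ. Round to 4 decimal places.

θ̂_MAP = 7.3097

n = 6; x̄ = (2.1 + 8.5 + 2.5 + 2.2 + 8.4 + 2.9)/6 = 26.6/6 = 133/30 ≈ 4.4333.
For a Normal prior and Normal likelihood with known variance, the posterior is Normal; its mode equals its mean, the precision-weighted average.
Prior precision 1/σ₀² = 1/1 = 1; data precision n/σ² = 6/25 = 0.24.
θ̂ = (1·8 + 0.24·(133/30)) / (1 + 0.24) = 9.064/1.24 = 1133/155 ≈ 7.3097.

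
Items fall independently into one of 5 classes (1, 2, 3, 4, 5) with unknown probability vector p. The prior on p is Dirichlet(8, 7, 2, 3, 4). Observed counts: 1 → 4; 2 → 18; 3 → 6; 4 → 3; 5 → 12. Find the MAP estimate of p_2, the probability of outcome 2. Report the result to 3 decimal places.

The posterior is Dirichlet(αᵢ + nᵢ) = Dirichlet(12, 25, 8, 6, 16).
For a Dirichlet(a₁,…,a_K) with all aᵢ > 1, the mode has j-th component (aⱼ − 1)/(Σaᵢ − K).
Here Σaᵢ = 67 and K = 5, so p_2 = (25 − 1)/(67 − 5) = 24/62 ≈ 0.387.

MAP estimate: 0.387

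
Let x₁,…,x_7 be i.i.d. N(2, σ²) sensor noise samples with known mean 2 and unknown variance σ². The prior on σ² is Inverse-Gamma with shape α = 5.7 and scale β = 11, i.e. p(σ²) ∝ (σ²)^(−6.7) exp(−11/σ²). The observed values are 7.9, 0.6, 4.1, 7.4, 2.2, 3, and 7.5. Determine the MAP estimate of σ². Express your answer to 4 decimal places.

Sum of squared deviations about the known mean: SS = (7.9−2)² + (0.6−2)² + (4.1−2)² + (7.4−2)² + (2.2−2)² + (3−2)² + (7.5−2)² = 101.63.
The Normal likelihood contributes (σ²)^(−n/2) exp(−SS/(2σ²)), so the posterior is Inverse-Gamma(α + n/2, β + SS/2) = Inverse-Gamma(9.2, 61.815).
The mode of Inverse-Gamma(a, b) is b/(a+1) = 61.815/10.2 ≈ 6.0603.

σ̂²_MAP = 6.0603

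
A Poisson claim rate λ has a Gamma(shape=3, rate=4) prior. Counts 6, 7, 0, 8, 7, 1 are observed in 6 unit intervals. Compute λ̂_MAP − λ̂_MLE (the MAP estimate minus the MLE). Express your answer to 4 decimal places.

MAP − MLE = -1.7333

Σxᵢ = 29. Posterior is Gamma(32, 10); MAP = (32−1)/10 = 31/10 ≈ 3.10000.
MLE = x̄ = 29/6 ≈ 4.83333.
Difference = 31/10 − 29/6 = -26/15 ≈ -1.7333.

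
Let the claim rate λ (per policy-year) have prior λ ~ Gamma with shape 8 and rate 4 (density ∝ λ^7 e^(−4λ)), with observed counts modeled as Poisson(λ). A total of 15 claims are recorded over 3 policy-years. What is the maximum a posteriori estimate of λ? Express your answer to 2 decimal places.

λ̂_MAP = 3.14

Σxᵢ = 15, n = 3.
Posterior ∝ λ^7e^(−4λ) · λ^15e^(−3λ) = λ^22e^(−7λ), i.e. Gamma(shape=23, rate=7).
The mode of a Gamma(a, b) with a ≥ 1 (shape–rate) is (a−1)/b = 22/7 ≈ 3.14.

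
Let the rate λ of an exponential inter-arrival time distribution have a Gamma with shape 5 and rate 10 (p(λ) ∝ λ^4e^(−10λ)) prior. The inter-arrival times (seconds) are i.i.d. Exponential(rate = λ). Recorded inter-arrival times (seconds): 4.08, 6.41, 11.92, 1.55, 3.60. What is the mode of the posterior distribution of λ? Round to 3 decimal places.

λ̂_MAP = 0.240

The Exponential(rate=λ) likelihood is ∝ λ^n e^(−λΣtᵢ). Here n = 5 and Σtᵢ = 4.08 + 6.41 + 11.92 + 1.55 + 3.60 = 27.56.
Posterior ∝ λ^4e^(−10λ) · λ^5e^(−27.56λ) = λ^9e^(−37.56λ), i.e. Gamma(10, 37.56).
Mode = (a−1)/b = 9/37.56 ≈ 0.240.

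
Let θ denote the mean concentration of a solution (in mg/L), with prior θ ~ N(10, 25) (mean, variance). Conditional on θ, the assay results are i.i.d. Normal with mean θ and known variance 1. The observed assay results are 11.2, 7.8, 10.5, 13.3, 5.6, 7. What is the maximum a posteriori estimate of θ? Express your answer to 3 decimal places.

n = 6; x̄ = (11.2 + 7.8 + 10.5 + 13.3 + 5.6 + 7)/6 = 55.4/6 = 277/30 ≈ 9.2333.
For a Normal prior and Normal likelihood with known variance, the posterior is Normal; its mode equals its mean, the precision-weighted average.
Prior precision 1/σ₀² = 1/25 = 0.04; data precision n/σ² = 6/1 = 6.
θ̂ = (0.04·10 + 6·(277/30)) / (0.04 + 6) = 55.8/6.04 = 1395/151 ≈ 9.238.

θ̂_MAP = 9.238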